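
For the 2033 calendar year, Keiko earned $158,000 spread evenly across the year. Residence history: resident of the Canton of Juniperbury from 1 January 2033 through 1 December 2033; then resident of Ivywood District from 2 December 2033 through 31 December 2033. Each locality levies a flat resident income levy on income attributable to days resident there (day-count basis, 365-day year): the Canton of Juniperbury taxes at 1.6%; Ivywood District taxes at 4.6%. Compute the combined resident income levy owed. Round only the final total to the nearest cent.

$2,917.59

The Canton of Juniperbury, 1 January – 1 December 2033: 335 days → $158,000 × 1.6% × 335/365 = $2,320.2192
Ivywood District, 2 December – 31 December 2033: 30 days → $158,000 × 4.6% × 30/365 = $597.3699
Total = $2,917.5890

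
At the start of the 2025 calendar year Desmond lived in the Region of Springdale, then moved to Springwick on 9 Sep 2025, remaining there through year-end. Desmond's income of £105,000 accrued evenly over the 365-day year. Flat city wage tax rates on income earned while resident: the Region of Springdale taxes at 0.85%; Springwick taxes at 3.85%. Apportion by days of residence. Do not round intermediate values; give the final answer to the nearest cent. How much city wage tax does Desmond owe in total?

£1,876.34

The Region of Springdale, 1 Jan – 8 Sep 2025: 251 days → £105,000 × 0.85% × 251/365 = £613.7466
Springwick, 9 Sep – 31 Dec 2025: 114 days → £105,000 × 3.85% × 114/365 = £1,262.5890
Total = £1,876.3356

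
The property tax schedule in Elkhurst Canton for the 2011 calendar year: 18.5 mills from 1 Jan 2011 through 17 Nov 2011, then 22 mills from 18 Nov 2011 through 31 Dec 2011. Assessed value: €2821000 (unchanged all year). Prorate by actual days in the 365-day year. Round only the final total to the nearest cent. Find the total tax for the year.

€53378.73

1 Jan – 17 Nov 2011: 321 days at 18.5 mills → €2821000 × 1.85% × 321/365 = €45897.2836
18 Nov – 31 Dec 2011: 44 days at 22 mills → €2821000 × 2.2% × 44/365 = €7481.4466
Total = €53378.7301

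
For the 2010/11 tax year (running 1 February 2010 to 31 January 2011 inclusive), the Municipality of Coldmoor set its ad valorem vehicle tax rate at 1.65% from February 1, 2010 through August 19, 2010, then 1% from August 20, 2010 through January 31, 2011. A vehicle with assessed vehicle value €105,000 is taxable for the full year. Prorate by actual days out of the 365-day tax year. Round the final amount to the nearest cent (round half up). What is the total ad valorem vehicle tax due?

February 1 – August 19, 2010: 200 days at 1.65% → €105,000 × 1.65% × 200/365 = €949.3151
August 20, 2010 – January 31, 2011: 165 days at 1% → €105,000 × 1% × 165/365 = €474.6575
Total = €1,423.9726

€1,423.97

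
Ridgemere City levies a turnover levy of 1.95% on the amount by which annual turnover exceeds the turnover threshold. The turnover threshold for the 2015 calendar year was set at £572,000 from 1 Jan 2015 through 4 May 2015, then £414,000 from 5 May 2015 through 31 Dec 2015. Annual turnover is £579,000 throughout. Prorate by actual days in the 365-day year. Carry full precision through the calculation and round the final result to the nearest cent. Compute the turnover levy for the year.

£2,170.80

1 Jan – 4 May 2015: 124 days, exemption £572,000 → (£579,000 − £572,000) × 1.95% × 124/365 = £46.3726
5 May – 31 Dec 2015: 241 days, exemption £414,000 → (£579,000 − £414,000) × 1.95% × 241/365 = £2,124.4315
Total = £2,170.8041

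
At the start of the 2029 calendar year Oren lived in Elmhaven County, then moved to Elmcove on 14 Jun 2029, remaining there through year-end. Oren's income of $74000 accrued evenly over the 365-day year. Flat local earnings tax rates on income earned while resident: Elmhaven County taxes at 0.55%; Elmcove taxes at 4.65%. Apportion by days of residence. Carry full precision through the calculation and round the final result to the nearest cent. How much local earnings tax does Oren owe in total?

$2077.78

Elmhaven County, 1 Jan – 13 Jun 2029: 164 days → $74000 × 0.55% × 164/365 = $182.8712
Elmcove, 14 Jun – 31 Dec 2029: 201 days → $74000 × 4.65% × 201/365 = $1894.9068
Total = $2077.7781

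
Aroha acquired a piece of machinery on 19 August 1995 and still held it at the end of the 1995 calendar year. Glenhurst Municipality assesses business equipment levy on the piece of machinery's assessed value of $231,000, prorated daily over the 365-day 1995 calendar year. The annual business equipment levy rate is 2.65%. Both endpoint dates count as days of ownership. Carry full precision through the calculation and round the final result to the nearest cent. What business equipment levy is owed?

Days held (19 August – 31 December 1995): 135 out of 365
Tax = $231,000 × 2.65% × 135/365 = $2,264.1164

$2,264.12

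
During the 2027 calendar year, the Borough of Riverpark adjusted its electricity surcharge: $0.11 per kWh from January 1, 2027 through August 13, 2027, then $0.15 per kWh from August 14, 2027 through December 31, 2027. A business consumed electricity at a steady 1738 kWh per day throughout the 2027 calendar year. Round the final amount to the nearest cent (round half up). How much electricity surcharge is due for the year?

January 1 – August 13, 2027: 225 days × 1738 kWh/day = 391,050 kWh at $0.11/kWh → $43,015.50
August 14 – December 31, 2027: 140 days × 1738 kWh/day = 243,320 kWh at $0.15/kWh → $36,498.00

$79,513.50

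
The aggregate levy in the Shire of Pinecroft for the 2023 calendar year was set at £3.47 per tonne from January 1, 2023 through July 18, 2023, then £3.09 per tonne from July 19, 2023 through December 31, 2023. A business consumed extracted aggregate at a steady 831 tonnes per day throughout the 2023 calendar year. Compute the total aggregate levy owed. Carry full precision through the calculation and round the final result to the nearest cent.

January 1 – July 18, 2023: 199 days × 831 tonnes/day = 165,369 tonnes at £3.47/tonne → £573,830.43
July 19 – December 31, 2023: 166 days × 831 tonnes/day = 137,946 tonnes at £3.09/tonne → £426,253.14

£1,000,083.57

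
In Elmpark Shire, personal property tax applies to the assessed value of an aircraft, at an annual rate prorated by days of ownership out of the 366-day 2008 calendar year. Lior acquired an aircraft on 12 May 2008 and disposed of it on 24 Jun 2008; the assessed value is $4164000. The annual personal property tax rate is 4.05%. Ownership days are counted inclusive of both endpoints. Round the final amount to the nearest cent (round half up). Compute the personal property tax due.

$20273.90

Days held (12 May – 24 Jun 2008): 44 out of 366
Tax = $4164000 × 4.05% × 44/366 = $20273.9016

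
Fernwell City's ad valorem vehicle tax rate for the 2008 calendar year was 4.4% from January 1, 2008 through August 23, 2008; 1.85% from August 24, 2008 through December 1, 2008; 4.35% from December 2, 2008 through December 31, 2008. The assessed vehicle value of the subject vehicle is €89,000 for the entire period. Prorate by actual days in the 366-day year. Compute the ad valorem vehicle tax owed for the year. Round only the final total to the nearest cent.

€3,292.27

January 1 – August 23, 2008: 236 days at 4.4% → €89,000 × 4.4% × 236/366 = €2,525.0710
August 24 – December 1, 2008: 100 days at 1.85% → €89,000 × 1.85% × 100/366 = €449.8634
December 2 – December 31, 2008: 30 days at 4.35% → €89,000 × 4.35% × 30/366 = €317.3361
Total = €3,292.2705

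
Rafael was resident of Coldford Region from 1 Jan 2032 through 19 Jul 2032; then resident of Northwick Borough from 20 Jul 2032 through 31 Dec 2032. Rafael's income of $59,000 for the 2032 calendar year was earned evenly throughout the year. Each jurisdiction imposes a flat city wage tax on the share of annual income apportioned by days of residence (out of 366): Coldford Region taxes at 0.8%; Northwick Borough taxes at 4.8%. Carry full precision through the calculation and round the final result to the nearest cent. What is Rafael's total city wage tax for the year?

$1,535.93

Coldford Region, 1 Jan – 19 Jul 2032: 201 days → $59,000 × 0.8% × 201/366 = $259.2131
Northwick Borough, 20 Jul – 31 Dec 2032: 165 days → $59,000 × 4.8% × 165/366 = $1,276.7213
Total = $1,535.9344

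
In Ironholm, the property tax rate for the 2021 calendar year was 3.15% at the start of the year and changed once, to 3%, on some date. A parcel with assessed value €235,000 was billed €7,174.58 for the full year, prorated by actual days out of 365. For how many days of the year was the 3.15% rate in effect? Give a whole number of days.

129 days

Let d = days at the first rate; then 365 − d days at the second rate.
€235,000 × [3.15%·d + 3%·(365−d)] / 365 = €7,174.58
Solving gives d = 129, so the new rate took effect on 10 May 2021.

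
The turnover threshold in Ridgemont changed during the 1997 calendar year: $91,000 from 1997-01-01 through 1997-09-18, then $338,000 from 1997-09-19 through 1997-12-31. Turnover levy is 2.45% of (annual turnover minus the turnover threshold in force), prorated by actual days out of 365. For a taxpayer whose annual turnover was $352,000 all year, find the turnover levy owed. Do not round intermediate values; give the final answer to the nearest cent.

1997-01-01 to 1997-09-18: 261 days, exemption $91,000 → ($352,000 − $91,000) × 2.45% × 261/365 = $4,572.5055
1997-09-19 to 1997-12-31: 104 days, exemption $338,000 → ($352,000 − $338,000) × 2.45% × 104/365 = $97.7315
Total = $4,670.2370

$4,670.24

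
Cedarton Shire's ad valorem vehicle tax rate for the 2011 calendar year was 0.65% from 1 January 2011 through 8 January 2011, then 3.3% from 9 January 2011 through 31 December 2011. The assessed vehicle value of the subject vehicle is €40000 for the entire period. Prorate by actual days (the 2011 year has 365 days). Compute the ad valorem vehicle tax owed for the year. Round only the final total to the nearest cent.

1 January – 8 January 2011: 8 days at 0.65% → €40000 × 0.65% × 8/365 = €5.6986
9 January – 31 December 2011: 357 days at 3.3% → €40000 × 3.3% × 357/365 = €1291.0685
Total = €1296.7671

€1296.77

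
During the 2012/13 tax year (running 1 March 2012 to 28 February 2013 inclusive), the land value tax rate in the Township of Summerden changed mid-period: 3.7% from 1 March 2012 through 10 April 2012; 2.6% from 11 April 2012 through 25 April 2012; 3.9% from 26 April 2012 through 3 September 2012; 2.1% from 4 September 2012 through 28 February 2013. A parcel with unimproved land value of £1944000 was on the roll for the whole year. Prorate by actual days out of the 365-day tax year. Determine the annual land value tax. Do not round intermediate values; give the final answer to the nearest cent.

£57276.10

1 March – 10 April 2012: 41 days at 3.7% → £1944000 × 3.7% × 41/365 = £8079.5836
11 April – 25 April 2012: 15 days at 2.6% → £1944000 × 2.6% × 15/365 = £2077.1507
26 April – 3 September 2012: 131 days at 3.9% → £1944000 × 3.9% × 131/365 = £27210.6740
4 September 2012 – 28 February 2013: 178 days at 2.1% → £1944000 × 2.1% × 178/365 = £19908.6904
Total = £57276.0986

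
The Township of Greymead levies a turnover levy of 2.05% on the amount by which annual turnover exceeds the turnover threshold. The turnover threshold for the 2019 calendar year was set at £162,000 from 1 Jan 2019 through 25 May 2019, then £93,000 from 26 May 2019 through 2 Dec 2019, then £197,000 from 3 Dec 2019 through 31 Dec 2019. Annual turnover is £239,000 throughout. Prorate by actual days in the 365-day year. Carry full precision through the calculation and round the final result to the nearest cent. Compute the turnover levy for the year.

1 Jan – 25 May 2019: 145 days, exemption £162,000 → (£239,000 − £162,000) × 2.05% × 145/365 = £627.0753
26 May – 2 Dec 2019: 191 days, exemption £93,000 → (£239,000 − £93,000) × 2.05% × 191/365 = £1,566.2000
3 Dec – 31 Dec 2019: 29 days, exemption £197,000 → (£239,000 − £197,000) × 2.05% × 29/365 = £68.4082
Total = £2,261.6836

£2,261.68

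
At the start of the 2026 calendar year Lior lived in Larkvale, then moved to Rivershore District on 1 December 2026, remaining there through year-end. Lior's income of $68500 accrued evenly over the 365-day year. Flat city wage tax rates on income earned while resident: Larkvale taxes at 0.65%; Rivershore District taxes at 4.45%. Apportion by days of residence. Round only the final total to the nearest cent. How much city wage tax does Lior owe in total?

$666.33

Larkvale, 1 January – 30 November 2026: 334 days → $68500 × 0.65% × 334/365 = $407.4342
Rivershore District, 1 December – 31 December 2026: 31 days → $68500 × 4.45% × 31/365 = $258.8925
Total = $666.3267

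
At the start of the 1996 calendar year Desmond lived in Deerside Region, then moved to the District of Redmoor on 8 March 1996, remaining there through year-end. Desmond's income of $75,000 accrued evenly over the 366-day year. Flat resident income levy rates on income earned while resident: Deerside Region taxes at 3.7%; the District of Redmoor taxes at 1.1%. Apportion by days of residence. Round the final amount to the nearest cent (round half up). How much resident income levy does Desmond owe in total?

$1,181.97

Deerside Region, 1 January – 7 March 1996: 67 days → $75,000 × 3.7% × 67/366 = $507.9918
The District of Redmoor, 8 March – 31 December 1996: 299 days → $75,000 × 1.1% × 299/366 = $673.9754
Total = $1,181.9672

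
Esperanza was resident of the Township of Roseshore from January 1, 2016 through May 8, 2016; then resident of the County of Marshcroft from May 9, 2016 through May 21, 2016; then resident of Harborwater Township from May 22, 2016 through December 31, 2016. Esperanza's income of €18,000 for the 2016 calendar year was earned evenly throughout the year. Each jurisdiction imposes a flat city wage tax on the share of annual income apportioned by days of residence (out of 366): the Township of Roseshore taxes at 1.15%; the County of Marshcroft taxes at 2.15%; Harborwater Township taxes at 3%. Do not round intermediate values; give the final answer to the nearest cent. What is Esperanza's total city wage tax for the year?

The Township of Roseshore, January 1 – May 8, 2016: 129 days → €18,000 × 1.15% × 129/366 = €72.9590
The County of Marshcroft, May 9 – May 21, 2016: 13 days → €18,000 × 2.15% × 13/366 = €13.7459
Harborwater Township, May 22 – December 31, 2016: 224 days → €18,000 × 3% × 224/366 = €330.4918
Total = €417.1967

€417.20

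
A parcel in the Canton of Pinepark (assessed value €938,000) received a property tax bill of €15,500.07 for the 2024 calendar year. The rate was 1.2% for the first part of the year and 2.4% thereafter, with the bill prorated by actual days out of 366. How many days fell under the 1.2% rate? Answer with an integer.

228 days

Let d = days at the first rate; then 366 − d days at the second rate.
€938,000 × [1.2%·d + 2.4%·(366−d)] / 366 = €15,500.07
Solving gives d = 228, so the new rate took effect on August 16, 2024.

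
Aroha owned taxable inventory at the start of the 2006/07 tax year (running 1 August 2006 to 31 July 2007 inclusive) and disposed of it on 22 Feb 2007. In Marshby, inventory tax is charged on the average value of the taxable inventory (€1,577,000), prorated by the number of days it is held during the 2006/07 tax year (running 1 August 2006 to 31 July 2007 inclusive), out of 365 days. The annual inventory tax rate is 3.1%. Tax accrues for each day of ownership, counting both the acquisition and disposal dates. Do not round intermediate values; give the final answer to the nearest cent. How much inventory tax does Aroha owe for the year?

Days held (1 Aug 2006 – 22 Feb 2007): 206 out of 365
Tax = €1,577,000 × 3.1% × 206/365 = €27,591.0192

€27,591.02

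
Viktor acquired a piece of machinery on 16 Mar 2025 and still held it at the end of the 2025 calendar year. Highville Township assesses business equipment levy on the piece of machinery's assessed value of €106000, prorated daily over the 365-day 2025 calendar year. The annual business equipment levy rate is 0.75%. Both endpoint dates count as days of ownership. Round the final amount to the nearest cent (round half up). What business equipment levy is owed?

€633.82

Days held (16 Mar – 31 Dec 2025): 291 out of 365
Tax = €106000 × 0.75% × 291/365 = €633.8219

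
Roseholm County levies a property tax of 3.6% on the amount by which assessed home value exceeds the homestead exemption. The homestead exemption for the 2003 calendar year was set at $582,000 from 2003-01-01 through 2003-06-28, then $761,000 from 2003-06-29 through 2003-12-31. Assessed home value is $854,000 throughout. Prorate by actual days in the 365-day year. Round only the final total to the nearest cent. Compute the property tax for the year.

$6,508.21

2003-01-01 to 2003-06-28: 179 days, exemption $582,000 → ($854,000 − $582,000) × 3.6% × 179/365 = $4,802.1041
2003-06-29 to 2003-12-31: 186 days, exemption $761,000 → ($854,000 − $761,000) × 3.6% × 186/365 = $1,706.1041
Total = $6,508.2082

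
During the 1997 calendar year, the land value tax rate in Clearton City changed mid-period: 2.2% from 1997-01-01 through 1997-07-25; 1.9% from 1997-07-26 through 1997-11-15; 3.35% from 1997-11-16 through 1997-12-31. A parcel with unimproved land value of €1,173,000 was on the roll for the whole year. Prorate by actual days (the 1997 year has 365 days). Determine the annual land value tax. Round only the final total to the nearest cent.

1997-01-01 to 1997-07-25: 206 days at 2.2% → €1,173,000 × 2.2% × 206/365 = €14,564.4822
1997-07-26 to 1997-11-15: 113 days at 1.9% → €1,173,000 × 1.9% × 113/365 = €6,899.8110
1997-11-16 to 1997-12-31: 46 days at 3.35% → €1,173,000 × 3.35% × 46/365 = €4,952.3096
Total = €26,416.6027

€26,416.60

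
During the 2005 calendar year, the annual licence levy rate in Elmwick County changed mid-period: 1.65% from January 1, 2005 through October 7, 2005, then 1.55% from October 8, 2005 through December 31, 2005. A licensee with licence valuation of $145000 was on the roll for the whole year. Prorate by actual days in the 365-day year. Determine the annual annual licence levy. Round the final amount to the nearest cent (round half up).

$2358.73

January 1 – October 7, 2005: 280 days at 1.65% → $145000 × 1.65% × 280/365 = $1835.3425
October 8 – December 31, 2005: 85 days at 1.55% → $145000 × 1.55% × 85/365 = $523.3904
Total = $2358.7329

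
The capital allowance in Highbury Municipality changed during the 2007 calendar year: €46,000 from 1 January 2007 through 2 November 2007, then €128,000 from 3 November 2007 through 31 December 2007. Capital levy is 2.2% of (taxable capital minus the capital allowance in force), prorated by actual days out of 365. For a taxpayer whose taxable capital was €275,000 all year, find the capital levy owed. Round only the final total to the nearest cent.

€4,746.39

1 January – 2 November 2007: 306 days, exemption €46,000 → (€275,000 − €46,000) × 2.2% × 306/365 = €4,223.6384
3 November – 31 December 2007: 59 days, exemption €128,000 → (€275,000 − €128,000) × 2.2% × 59/365 = €522.7562
Total = €4,746.3945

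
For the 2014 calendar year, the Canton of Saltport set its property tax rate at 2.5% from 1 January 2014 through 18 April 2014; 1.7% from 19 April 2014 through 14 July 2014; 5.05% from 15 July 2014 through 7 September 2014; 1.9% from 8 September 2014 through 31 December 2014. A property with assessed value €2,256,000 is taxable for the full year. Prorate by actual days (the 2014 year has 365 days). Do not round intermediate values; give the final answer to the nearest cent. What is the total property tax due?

1 January – 18 April 2014: 108 days at 2.5% → €2,256,000 × 2.5% × 108/365 = €16,688.2192
19 April – 14 July 2014: 87 days at 1.7% → €2,256,000 × 1.7% × 87/365 = €9,141.4356
15 July – 7 September 2014: 55 days at 5.05% → €2,256,000 × 5.05% × 55/365 = €17,167.2329
8 September – 31 December 2014: 115 days at 1.9% → €2,256,000 × 1.9% × 115/365 = €13,505.0959
Total = €56,501.9836

€56,501.98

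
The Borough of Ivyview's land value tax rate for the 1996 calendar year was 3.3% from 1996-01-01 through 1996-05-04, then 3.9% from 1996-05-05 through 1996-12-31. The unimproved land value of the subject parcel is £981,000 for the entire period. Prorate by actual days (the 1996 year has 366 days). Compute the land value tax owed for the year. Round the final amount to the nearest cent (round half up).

£36,248.75

1996-01-01 to 1996-05-04: 125 days at 3.3% → £981,000 × 3.3% × 125/366 = £11,056.3525
1996-05-05 to 1996-12-31: 241 days at 3.9% → £981,000 × 3.9% × 241/366 = £25,192.4016
Total = £36,248.7541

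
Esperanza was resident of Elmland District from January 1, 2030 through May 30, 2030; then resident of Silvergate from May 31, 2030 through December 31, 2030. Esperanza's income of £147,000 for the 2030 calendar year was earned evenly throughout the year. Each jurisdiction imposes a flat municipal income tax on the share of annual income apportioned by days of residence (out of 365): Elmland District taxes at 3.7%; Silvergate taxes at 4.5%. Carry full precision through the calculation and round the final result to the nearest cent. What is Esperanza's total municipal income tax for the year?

£6,131.71

Elmland District, January 1 – May 30, 2030: 150 days → £147,000 × 3.7% × 150/365 = £2,235.2055
Silvergate, May 31 – December 31, 2030: 215 days → £147,000 × 4.5% × 215/365 = £3,896.5068
Total = £6,131.7123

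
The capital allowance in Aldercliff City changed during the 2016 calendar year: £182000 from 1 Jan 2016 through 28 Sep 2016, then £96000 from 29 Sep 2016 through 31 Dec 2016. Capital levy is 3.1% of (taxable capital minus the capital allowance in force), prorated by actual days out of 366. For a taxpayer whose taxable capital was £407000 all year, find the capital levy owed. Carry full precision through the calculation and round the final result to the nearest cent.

£7659.71

1 Jan – 28 Sep 2016: 272 days, exemption £182000 → (£407000 − £182000) × 3.1% × 272/366 = £5183.6066
29 Sep – 31 Dec 2016: 94 days, exemption £96000 → (£407000 − £96000) × 3.1% × 94/366 = £2476.1038
Total = £7659.7104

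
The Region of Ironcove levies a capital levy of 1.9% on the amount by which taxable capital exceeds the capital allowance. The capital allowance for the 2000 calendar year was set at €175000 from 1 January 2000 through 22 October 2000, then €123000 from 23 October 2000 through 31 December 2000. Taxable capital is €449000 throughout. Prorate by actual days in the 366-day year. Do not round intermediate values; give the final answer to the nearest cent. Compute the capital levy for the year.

€5394.96

1 January – 22 October 2000: 296 days, exemption €175000 → (€449000 − €175000) × 1.9% × 296/366 = €4210.3169
23 October – 31 December 2000: 70 days, exemption €123000 → (€449000 − €123000) × 1.9% × 70/366 = €1184.6448
Total = €5394.9617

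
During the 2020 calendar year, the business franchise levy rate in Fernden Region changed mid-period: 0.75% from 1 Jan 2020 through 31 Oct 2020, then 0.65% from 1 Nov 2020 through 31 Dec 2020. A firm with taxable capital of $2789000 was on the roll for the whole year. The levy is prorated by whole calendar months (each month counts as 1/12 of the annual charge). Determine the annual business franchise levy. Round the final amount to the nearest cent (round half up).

1 Jan – 31 Oct 2020: 10 months at 0.75% → $2789000 × 0.75% × 10/12 = $17431.2500
1 Nov – 31 Dec 2020: 2 months at 0.65% → $2789000 × 0.65% × 2/12 = $3021.4167
Total = $20452.6667

$20452.67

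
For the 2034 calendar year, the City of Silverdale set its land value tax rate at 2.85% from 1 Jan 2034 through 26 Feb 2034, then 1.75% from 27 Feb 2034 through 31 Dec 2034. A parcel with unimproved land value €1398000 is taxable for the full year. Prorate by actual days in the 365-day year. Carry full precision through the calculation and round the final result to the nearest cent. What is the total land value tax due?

€26866.50

1 Jan – 26 Feb 2034: 57 days at 2.85% → €1398000 × 2.85% × 57/365 = €6222.0575
27 Feb – 31 Dec 2034: 308 days at 1.75% → €1398000 × 1.75% × 308/365 = €20644.4384
Total = €26866.4959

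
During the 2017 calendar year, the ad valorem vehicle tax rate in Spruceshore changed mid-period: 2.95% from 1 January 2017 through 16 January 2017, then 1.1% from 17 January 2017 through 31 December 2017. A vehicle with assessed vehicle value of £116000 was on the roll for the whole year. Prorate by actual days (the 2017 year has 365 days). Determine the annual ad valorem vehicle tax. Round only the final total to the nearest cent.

1 January – 16 January 2017: 16 days at 2.95% → £116000 × 2.95% × 16/365 = £150.0055
17 January – 31 December 2017: 349 days at 1.1% → £116000 × 1.1% × 349/365 = £1220.0658
Total = £1370.0712

£1370.07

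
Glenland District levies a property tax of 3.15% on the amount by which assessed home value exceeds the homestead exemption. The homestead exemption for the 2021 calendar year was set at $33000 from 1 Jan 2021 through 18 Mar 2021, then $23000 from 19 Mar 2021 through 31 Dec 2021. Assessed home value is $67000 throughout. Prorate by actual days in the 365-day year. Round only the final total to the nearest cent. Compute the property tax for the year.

1 Jan – 18 Mar 2021: 77 days, exemption $33000 → ($67000 − $33000) × 3.15% × 77/365 = $225.9370
19 Mar – 31 Dec 2021: 288 days, exemption $23000 → ($67000 − $23000) × 3.15% × 288/365 = $1093.6110
Total = $1319.5479

$1319.55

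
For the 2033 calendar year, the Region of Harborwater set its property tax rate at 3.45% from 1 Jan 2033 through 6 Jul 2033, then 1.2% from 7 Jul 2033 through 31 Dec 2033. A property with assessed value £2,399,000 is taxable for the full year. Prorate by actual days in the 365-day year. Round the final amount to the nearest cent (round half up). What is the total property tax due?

£56,442.23

1 Jan – 6 Jul 2033: 187 days at 3.45% → £2,399,000 × 3.45% × 187/365 = £42,403.1466
7 Jul – 31 Dec 2033: 178 days at 1.2% → £2,399,000 × 1.2% × 178/365 = £14,039.0795
Total = £56,442.2260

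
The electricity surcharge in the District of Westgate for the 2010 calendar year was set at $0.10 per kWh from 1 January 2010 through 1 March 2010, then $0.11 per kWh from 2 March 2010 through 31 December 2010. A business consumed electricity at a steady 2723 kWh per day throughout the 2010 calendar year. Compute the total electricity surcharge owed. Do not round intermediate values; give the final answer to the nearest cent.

$107694.65

1 January – 1 March 2010: 60 days × 2723 kWh/day = 163,380 kWh at $0.10/kWh → $16338.00
2 March – 31 December 2010: 305 days × 2723 kWh/day = 830,515 kWh at $0.11/kWh → $91356.65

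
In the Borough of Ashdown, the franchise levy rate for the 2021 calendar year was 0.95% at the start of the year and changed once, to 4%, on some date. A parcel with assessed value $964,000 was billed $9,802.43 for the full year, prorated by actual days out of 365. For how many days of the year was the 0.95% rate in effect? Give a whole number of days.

357 days

Let d = days at the first rate; then 365 − d days at the second rate.
$964,000 × [0.95%·d + 4%·(365−d)] / 365 = $9,802.43
Solving gives d = 357, so the new rate took effect on December 24, 2021.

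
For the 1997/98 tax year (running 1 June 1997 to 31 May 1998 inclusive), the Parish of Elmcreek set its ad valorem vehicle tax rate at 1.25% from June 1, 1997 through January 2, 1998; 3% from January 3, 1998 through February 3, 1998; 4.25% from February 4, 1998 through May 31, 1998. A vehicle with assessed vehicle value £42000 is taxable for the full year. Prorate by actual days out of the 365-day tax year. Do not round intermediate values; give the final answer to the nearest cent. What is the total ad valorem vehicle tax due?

June 1, 1997 – January 2, 1998: 216 days at 1.25% → £42000 × 1.25% × 216/365 = £310.6849
January 3 – February 3, 1998: 32 days at 3% → £42000 × 3% × 32/365 = £110.4658
February 4 – May 31, 1998: 117 days at 4.25% → £42000 × 4.25% × 117/365 = £572.1781
Total = £993.3288

£993.33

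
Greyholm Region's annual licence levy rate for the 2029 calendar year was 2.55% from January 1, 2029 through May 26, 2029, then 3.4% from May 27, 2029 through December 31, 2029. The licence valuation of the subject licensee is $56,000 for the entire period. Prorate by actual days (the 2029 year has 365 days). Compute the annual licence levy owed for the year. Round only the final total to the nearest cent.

$1,713.60

January 1 – May 26, 2029: 146 days at 2.55% → $56,000 × 2.55% × 146/365 = $571.2000
May 27 – December 31, 2029: 219 days at 3.4% → $56,000 × 3.4% × 219/365 = $1,142.4000
Total = $1,713.6000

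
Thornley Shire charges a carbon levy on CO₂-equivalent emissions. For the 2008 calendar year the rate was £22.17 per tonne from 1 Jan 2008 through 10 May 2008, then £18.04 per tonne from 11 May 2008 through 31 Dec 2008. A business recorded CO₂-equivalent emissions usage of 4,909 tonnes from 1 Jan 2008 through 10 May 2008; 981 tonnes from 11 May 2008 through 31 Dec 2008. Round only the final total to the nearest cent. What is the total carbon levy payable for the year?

1 Jan – 10 May 2008: 4,909 tonnes at £22.17/tonne → £108,832.53
11 May – 31 Dec 2008: 981 tonnes at £18.04/tonne → £17,697.24

£126,529.77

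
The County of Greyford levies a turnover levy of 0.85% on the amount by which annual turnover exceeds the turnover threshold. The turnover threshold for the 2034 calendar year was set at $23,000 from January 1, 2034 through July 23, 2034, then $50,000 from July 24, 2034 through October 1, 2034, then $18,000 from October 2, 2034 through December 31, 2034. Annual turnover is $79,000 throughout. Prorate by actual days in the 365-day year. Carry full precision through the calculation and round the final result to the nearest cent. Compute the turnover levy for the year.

$442.58

January 1 – July 23, 2034: 204 days, exemption $23,000 → ($79,000 − $23,000) × 0.85% × 204/365 = $266.0384
July 24 – October 1, 2034: 70 days, exemption $50,000 → ($79,000 − $50,000) × 0.85% × 70/365 = $47.2740
October 2 – December 31, 2034: 91 days, exemption $18,000 → ($79,000 − $18,000) × 0.85% × 91/365 = $129.2699
Total = $442.5822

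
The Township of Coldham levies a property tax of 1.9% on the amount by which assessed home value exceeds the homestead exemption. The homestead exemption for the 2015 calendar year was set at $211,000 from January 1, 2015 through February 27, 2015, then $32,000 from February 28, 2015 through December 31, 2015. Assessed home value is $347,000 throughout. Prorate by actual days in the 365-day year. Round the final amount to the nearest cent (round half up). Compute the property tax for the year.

$5,444.57

January 1 – February 27, 2015: 58 days, exemption $211,000 → ($347,000 − $211,000) × 1.9% × 58/365 = $410.6082
February 28 – December 31, 2015: 307 days, exemption $32,000 → ($347,000 − $32,000) × 1.9% × 307/365 = $5,033.9589
Total = $5,444.5671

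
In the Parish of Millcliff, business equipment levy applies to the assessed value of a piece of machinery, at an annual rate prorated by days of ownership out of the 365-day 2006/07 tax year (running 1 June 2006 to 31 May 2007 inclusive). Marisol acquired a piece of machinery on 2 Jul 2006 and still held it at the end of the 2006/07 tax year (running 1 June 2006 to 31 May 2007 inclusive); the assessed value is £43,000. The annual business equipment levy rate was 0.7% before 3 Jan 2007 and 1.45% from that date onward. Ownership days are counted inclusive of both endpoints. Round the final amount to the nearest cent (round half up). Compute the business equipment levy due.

£407.09

2 Jul 2006 – 2 Jan 2007: 185 days at 0.7% → £43,000 × 0.7% × 185/365 = £152.5616
3 Jan – 31 May 2007: 149 days at 1.45% → £43,000 × 1.45% × 149/365 = £254.5247
Total = £407.0863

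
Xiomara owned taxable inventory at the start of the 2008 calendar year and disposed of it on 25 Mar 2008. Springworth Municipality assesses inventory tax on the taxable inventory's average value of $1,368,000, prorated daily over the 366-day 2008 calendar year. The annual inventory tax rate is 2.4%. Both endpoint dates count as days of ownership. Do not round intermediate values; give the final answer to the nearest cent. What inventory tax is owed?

Days held (1 Jan – 25 Mar 2008): 85 out of 366
Tax = $1,368,000 × 2.4% × 85/366 = $7,624.9180

$7,624.92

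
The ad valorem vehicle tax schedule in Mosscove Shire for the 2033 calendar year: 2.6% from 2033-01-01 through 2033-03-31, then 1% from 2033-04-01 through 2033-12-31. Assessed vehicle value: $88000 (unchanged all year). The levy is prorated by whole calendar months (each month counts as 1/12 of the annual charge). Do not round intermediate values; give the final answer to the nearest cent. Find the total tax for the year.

2033-01-01 to 2033-03-31: 3 months at 2.6% → $88000 × 2.6% × 3/12 = $572.0000
2033-04-01 to 2033-12-31: 9 months at 1% → $88000 × 1% × 9/12 = $660.0000
Total = $1232.0000

$1232.00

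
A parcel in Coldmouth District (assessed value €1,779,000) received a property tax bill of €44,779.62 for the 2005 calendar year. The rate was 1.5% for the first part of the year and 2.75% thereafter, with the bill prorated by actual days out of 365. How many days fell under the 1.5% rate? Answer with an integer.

68 days

Let d = days at the first rate; then 365 − d days at the second rate.
€1,779,000 × [1.5%·d + 2.75%·(365−d)] / 365 = €44,779.62
Solving gives d = 68, so the new rate took effect on March 10, 2005.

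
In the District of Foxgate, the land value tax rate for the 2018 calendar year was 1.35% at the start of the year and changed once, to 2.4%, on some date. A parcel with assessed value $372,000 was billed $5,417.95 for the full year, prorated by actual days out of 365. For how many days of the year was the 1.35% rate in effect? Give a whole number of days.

328 days

Let d = days at the first rate; then 365 − d days at the second rate.
$372,000 × [1.35%·d + 2.4%·(365−d)] / 365 = $5,417.95
Solving gives d = 328, so the new rate took effect on November 25, 2018.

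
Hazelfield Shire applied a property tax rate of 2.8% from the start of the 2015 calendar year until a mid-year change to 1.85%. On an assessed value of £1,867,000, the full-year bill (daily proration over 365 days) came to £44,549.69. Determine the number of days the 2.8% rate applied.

206 days

Let d = days at the first rate; then 365 − d days at the second rate.
£1,867,000 × [2.8%·d + 1.85%·(365−d)] / 365 = £44,549.69
Solving gives d = 206, so the new rate took effect on 26 July 2015.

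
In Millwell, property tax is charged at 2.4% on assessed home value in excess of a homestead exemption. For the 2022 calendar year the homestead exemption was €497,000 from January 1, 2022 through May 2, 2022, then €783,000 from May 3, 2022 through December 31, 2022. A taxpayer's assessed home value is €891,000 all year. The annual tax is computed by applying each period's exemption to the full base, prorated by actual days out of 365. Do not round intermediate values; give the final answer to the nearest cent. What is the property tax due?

January 1 – May 2, 2022: 122 days, exemption €497,000 → (€891,000 − €497,000) × 2.4% × 122/365 = €3,160.6356
May 3 – December 31, 2022: 243 days, exemption €783,000 → (€891,000 − €783,000) × 2.4% × 243/365 = €1,725.6329
Total = €4,886.2685

€4,886.27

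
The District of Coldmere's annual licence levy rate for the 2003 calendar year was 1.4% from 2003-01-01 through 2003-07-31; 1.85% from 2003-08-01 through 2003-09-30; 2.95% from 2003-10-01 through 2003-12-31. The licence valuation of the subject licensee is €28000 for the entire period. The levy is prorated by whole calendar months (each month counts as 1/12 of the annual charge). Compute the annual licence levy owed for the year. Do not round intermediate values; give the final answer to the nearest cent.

€521.50

2003-01-01 to 2003-07-31: 7 months at 1.4% → €28000 × 1.4% × 7/12 = €228.6667
2003-08-01 to 2003-09-30: 2 months at 1.85% → €28000 × 1.85% × 2/12 = €86.3333
2003-10-01 to 2003-12-31: 3 months at 2.95% → €28000 × 2.95% × 3/12 = €206.5000
Total = €521.5000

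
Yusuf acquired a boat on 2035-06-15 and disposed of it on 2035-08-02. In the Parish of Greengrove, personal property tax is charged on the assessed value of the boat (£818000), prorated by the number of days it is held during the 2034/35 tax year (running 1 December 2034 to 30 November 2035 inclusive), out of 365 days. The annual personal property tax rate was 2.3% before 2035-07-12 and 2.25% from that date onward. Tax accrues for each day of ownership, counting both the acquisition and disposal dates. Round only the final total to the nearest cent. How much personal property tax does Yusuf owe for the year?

2035-06-15 to 2035-07-11: 27 days at 2.3% → £818000 × 2.3% × 27/365 = £1391.7205
2035-07-12 to 2035-08-02: 22 days at 2.25% → £818000 × 2.25% × 22/365 = £1109.3425
Total = £2501.0630

£2501.06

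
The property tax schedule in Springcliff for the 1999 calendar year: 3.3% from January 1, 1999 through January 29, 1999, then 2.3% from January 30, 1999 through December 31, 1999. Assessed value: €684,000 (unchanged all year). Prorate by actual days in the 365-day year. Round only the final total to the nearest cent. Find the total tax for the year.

€16,275.45

January 1 – January 29, 1999: 29 days at 3.3% → €684,000 × 3.3% × 29/365 = €1,793.3918
January 30 – December 31, 1999: 336 days at 2.3% → €684,000 × 2.3% × 336/365 = €14,482.0603
Total = €16,275.4521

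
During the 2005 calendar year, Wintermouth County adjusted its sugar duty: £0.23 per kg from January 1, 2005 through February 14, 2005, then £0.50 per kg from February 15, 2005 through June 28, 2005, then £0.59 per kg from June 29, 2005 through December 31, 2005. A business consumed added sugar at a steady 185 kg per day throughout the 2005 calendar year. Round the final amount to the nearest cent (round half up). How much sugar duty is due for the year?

£34611.65

January 1 – February 14, 2005: 45 days × 185 kg/day = 8,325 kg at £0.23/kg → £1914.75
February 15 – June 28, 2005: 134 days × 185 kg/day = 24,790 kg at £0.50/kg → £12395.00
June 29 – December 31, 2005: 186 days × 185 kg/day = 34,410 kg at £0.59/kg → £20301.90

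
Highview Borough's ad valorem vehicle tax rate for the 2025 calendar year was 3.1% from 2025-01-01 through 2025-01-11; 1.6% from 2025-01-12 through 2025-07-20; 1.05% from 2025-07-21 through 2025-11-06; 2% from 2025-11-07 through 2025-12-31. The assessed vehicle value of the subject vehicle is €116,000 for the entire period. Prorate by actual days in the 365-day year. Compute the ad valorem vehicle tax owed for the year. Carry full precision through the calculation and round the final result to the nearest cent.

2025-01-01 to 2025-01-11: 11 days at 3.1% → €116,000 × 3.1% × 11/365 = €108.3726
2025-01-12 to 2025-07-20: 190 days at 1.6% → €116,000 × 1.6% × 190/365 = €966.1370
2025-07-21 to 2025-11-06: 109 days at 1.05% → €116,000 × 1.05% × 109/365 = €363.7315
2025-11-07 to 2025-12-31: 55 days at 2% → €116,000 × 2% × 55/365 = €349.5890
Total = €1,787.8301

€1,787.83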